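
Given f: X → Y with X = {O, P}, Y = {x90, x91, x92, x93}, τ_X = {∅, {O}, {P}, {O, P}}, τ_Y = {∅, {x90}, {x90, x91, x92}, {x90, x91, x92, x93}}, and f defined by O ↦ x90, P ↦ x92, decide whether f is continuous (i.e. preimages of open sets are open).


f IS continuous.

Compute f^{-1}(U) for each U ∈ τ_Y:
  U = ∅: f^{-1}(U) = ∅ ∈ τ_X ✓.
  U = {x90}: f^{-1}(U) = {O} ∈ τ_X ✓.
  U = {x90, x91, x92}: f^{-1}(U) = {O, P} ∈ τ_X ✓.
  U = {x90, x91, x92, x93}: f^{-1}(U) = {O, P} ∈ τ_X ✓.
Every preimage lies in τ_X, so f IS continuous.


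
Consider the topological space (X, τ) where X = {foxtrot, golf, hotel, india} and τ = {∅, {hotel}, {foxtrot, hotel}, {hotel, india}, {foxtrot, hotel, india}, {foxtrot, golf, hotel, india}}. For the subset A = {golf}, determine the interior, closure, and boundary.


int(A) = ∅, cl(A) = {golf}, ∂A = {golf}.

Closed sets in (X, τ) are complements of opens:
  closed(X, τ) = {∅, {golf}, {foxtrot, golf}, {golf, india}, {foxtrot, golf, india}, {foxtrot, golf, hotel, india}}.
int(A) = ⋃ {U ∈ τ : U ⊆ A}. Opens contained in A: ∅.
Taking the union of these: int(A) = ∅.
cl(A) = ⋂ {C closed : A ⊆ C}. Closed sets containing A: {golf}, {foxtrot, golf}, {golf, india}, {foxtrot, golf, india}, {foxtrot, golf, hotel, india}.
Intersecting these: cl(A) = {golf}.
∂A = cl(A) ∖ int(A) = {golf} ∖ ∅ = {golf}.


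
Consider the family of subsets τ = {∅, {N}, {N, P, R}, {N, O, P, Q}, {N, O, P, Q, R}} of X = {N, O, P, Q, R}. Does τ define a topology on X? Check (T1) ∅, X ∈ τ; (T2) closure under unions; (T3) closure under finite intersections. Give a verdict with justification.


τ is NOT a topology on X.

Axiom (T1): ∅ ∈ τ? Yes; X ∈ τ? Yes.
Axiom (T2/T3): check pairwise unions and intersections of members of τ.
Counterexample for (T3): {N, P, R} ∩ {N, O, P, Q} = {N, P} ∉ τ. Therefore τ is NOT a topology.


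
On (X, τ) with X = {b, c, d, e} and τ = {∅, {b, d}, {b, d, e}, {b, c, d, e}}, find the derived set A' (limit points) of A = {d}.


A' = {b, c, e}

For each x ∈ X, list the open sets U ∈ τ with x ∈ U, then check whether U ∩ (A ∖ {x}) ≠ ∅ for every such U.
  x = b: opens ∋ x are {b, d}, {b, d, e}, {b, c, d, e}; each meets A ∖ {b}, so x IS a limit point.
  x = c: opens ∋ x are {b, c, d, e}; each meets A ∖ {c}, so x IS a limit point.
  x = d: open {b, d} ∋ x has {b, d} ∩ (A ∖ {d}) = ∅, so x is NOT a limit point.
  x = e: opens ∋ x are {b, d, e}, {b, c, d, e}; each meets A ∖ {e}, so x IS a limit point.
Collecting: A' = {b, c, e}.


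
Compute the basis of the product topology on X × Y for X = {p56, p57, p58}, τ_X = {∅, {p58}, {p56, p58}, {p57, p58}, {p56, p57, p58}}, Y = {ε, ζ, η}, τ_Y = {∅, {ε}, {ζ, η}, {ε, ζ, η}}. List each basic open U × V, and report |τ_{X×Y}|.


Basis B = {∅ × ∅, {p58} × {ε}, {p56, p58} × {ε}, {p57, p58} × {ε}, {p58} × {ζ, η}, {p56, p57, p58} × {ε}, {p58} × {ε, ζ, η}, {p56, p58} × {ζ, η}, {p57, p58} × {ζ, η}, {p56, p58} × {ε, ζ, η}, {p56, p57, p58} × {ζ, η}, {p57, p58} × {ε, ζ, η}, {p56, p57, p58} × {ε, ζ, η}}; |τ_{X×Y}| = 25.

Enumerate products U × V with U ∈ τ_X, V ∈ τ_Y (deduplicated):
  ∅ × ∅ = {} (∅)
  {p58} × {ε} = {(p58,ε)}
  {p56, p58} × {ε} = {(p56,ε), (p58,ε)}
  {p57, p58} × {ε} = {(p57,ε), (p58,ε)}
  {p58} × {ζ, η} = {(p58,ζ), (p58,η)}
  {p56, p57, p58} × {ε} = {(p56,ε), (p57,ε), (p58,ε)}
  {p58} × {ε, ζ, η} = {(p58,ε), (p58,ζ), (p58,η)}
  {p56, p58} × {ζ, η} = {(p56,ζ), (p56,η), (p58,ζ), (p58,η)}
  {p57, p58} × {ζ, η} = {(p57,ζ), (p57,η), (p58,ζ), (p58,η)}
  {p56, p58} × {ε, ζ, η} = {(p56,ε), (p56,ζ), (p56,η), (p58,ε), (p58,ζ), (p58,η)}
  {p56, p57, p58} × {ζ, η} = {(p56,ζ), (p56,η), (p57,ζ), (p57,η), (p58,ζ), (p58,η)}
  {p57, p58} × {ε, ζ, η} = {(p57,ε), (p57,ζ), (p57,η), (p58,ε), (p58,ζ), (p58,η)}
  {p56, p57, p58} × {ε, ζ, η} = {(p56,ε), (p56,ζ), (p56,η), (p57,ε), (p57,ζ), (p57,η), (p58,ε), (p58,ζ), (p58,η)}
These 13 distinct sets form the basis B.
Close under arbitrary unions to get τ_{X×Y}; counting gives |τ_{X×Y}| = 25.


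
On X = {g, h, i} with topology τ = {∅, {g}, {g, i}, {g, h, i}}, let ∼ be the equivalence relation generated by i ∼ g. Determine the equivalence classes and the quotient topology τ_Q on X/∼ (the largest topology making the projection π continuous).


X/∼ = {[g=i], [h]}; |τ_Q| = 3.

Equivalence classes: [g=i], [h].
Quotient map π: X → X/∼ sends g ↦ [g=i], h ↦ [h], i ↦ [g=i].
For each subset V ⊆ X/∼, compute π^{-1}(V) ⊆ X and check whether π^{-1}(V) ∈ τ. V is open in τ_Q iff π^{-1}(V) ∈ τ.
  V = {}: π^{-1}(V) = ∅ ∈ τ ✓.
  V = {[g=i]}: π^{-1}(V) = {g, i} ∈ τ ✓.
  V = {[h]}: π^{-1}(V) = {h} ∉ τ ✗.
  V = {[g=i], [h]}: π^{-1}(V) = {g, h, i} ∈ τ ✓.
Open sets in the quotient: τ_Q = {{}, {[g=i]}, {[g=i], [h]}} (3 elements).


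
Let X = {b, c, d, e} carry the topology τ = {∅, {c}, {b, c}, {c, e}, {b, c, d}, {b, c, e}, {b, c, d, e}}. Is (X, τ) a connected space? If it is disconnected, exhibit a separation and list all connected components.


(X, τ) is connected.

Find clopen sets (U ∈ τ with X ∖ U ∈ τ):
  U = ∅, X ∖ U = {b, c, d, e} — both open, so U is clopen.
  U = {b, c, d, e}, X ∖ U = ∅ — both open, so U is clopen.
Only trivial clopens (∅ and X) exist, so (X, τ) is connected.
Compute connected components by grouping points that agree on all clopens:
  component: {b, c, d, e}


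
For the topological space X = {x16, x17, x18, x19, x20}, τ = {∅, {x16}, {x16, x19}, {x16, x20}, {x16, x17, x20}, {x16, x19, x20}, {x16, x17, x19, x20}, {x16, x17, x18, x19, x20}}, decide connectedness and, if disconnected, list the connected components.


(X, τ) is connected.

Find clopen sets (U ∈ τ with X ∖ U ∈ τ):
  U = ∅, X ∖ U = {x16, x17, x18, x19, x20} — both open, so U is clopen.
  U = {x16, x17, x18, x19, x20}, X ∖ U = ∅ — both open, so U is clopen.
Only trivial clopens (∅ and X) exist, so (X, τ) is connected.
Compute connected components by grouping points that agree on all clopens:
  component: {x16, x17, x18, x19, x20}


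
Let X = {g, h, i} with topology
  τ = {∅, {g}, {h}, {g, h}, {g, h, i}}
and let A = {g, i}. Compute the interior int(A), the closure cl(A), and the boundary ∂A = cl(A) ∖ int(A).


int(A) = {g}, cl(A) = {g, i}, ∂A = {i}.

Closed sets in (X, τ) are complements of opens:
  closed(X, τ) = {∅, {i}, {g, i}, {h, i}, {g, h, i}}.
int(A) = ⋃ {U ∈ τ : U ⊆ A}. Opens contained in A: ∅, {g}.
Taking the union of these: int(A) = {g}.
cl(A) = ⋂ {C closed : A ⊆ C}. Closed sets containing A: {g, i}, {g, h, i}.
Intersecting these: cl(A) = {g, i}.
∂A = cl(A) ∖ int(A) = {g, i} ∖ {g} = {i}.


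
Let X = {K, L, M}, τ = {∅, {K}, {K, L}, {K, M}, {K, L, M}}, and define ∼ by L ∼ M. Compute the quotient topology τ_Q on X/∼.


X/∼ = {[K], [L=M]}; |τ_Q| = 3.

Equivalence classes: [K], [L=M].
Quotient map π: X → X/∼ sends K ↦ [K], L ↦ [L=M], M ↦ [L=M].
For each subset V ⊆ X/∼, compute π^{-1}(V) ⊆ X and check whether π^{-1}(V) ∈ τ. V is open in τ_Q iff π^{-1}(V) ∈ τ.
  V = {}: π^{-1}(V) = ∅ ∈ τ ✓.
  V = {[K]}: π^{-1}(V) = {K} ∈ τ ✓.
  V = {[L=M]}: π^{-1}(V) = {L, M} ∉ τ ✗.
  V = {[K], [L=M]}: π^{-1}(V) = {K, L, M} ∈ τ ✓.
Open sets in the quotient: τ_Q = {{}, {[K]}, {[K], [L=M]}} (3 elements).


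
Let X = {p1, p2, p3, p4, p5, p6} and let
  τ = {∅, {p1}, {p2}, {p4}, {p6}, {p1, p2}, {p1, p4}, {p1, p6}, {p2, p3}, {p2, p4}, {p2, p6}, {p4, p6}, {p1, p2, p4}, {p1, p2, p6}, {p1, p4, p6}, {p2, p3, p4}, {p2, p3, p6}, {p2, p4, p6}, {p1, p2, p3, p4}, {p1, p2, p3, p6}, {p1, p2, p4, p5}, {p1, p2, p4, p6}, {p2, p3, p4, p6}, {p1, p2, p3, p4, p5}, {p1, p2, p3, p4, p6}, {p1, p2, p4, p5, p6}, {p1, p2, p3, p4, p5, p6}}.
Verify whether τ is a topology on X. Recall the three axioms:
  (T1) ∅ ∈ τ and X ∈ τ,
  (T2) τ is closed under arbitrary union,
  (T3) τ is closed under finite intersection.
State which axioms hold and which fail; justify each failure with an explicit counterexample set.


τ is NOT a topology on X.

Axiom (T1): ∅ ∈ τ? Yes; X ∈ τ? Yes.
Axiom (T2/T3): check pairwise unions and intersections of members of τ.
Counterexample for (T2): {p1} ∪ {p2, p3} = {p1, p2, p3} ∉ τ. Therefore τ is NOT a topology.


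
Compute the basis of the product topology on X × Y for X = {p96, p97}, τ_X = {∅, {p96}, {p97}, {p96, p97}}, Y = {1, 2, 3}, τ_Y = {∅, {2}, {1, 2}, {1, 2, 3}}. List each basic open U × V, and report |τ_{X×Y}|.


Basis B = {∅ × ∅, {p96} × {2}, {p97} × {2}, {p96} × {1, 2}, {p96, p97} × {2}, {p97} × {1, 2}, {p96} × {1, 2, 3}, {p97} × {1, 2, 3}, {p96, p97} × {1, 2}, {p96, p97} × {1, 2, 3}}; |τ_{X×Y}| = 16.

Enumerate products U × V with U ∈ τ_X, V ∈ τ_Y (deduplicated):
  ∅ × ∅ = {} (∅)
  {p96} × {2} = {(p96,2)}
  {p97} × {2} = {(p97,2)}
  {p96} × {1, 2} = {(p96,1), (p96,2)}
  {p96, p97} × {2} = {(p96,2), (p97,2)}
  {p97} × {1, 2} = {(p97,1), (p97,2)}
  {p96} × {1, 2, 3} = {(p96,1), (p96,2), (p96,3)}
  {p97} × {1, 2, 3} = {(p97,1), (p97,2), (p97,3)}
  {p96, p97} × {1, 2} = {(p96,1), (p96,2), (p97,1), (p97,2)}
  {p96, p97} × {1, 2, 3} = {(p96,1), (p96,2), (p96,3), (p97,1), (p97,2), (p97,3)}
These 10 distinct sets form the basis B.
Close under arbitrary unions to get τ_{X×Y}; counting gives |τ_{X×Y}| = 16.


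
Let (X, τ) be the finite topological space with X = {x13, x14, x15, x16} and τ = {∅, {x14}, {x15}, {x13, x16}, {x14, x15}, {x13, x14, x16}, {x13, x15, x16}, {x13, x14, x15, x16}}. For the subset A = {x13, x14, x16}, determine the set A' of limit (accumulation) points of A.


A' = {x13, x16}

For each x ∈ X, list the open sets U ∈ τ with x ∈ U, then check whether U ∩ (A ∖ {x}) ≠ ∅ for every such U.
  x = x13: opens ∋ x are {x13, x16}, {x13, x14, x16}, {x13, x15, x16}, {x13, x14, x15, x16}; each meets A ∖ {x13}, so x IS a limit point.
  x = x14: open {x14} ∋ x has {x14} ∩ (A ∖ {x14}) = ∅, so x is NOT a limit point.
  x = x15: open {x15} ∋ x has {x15} ∩ (A ∖ {x15}) = ∅, so x is NOT a limit point.
  x = x16: opens ∋ x are {x13, x16}, {x13, x14, x16}, {x13, x15, x16}, {x13, x14, x15, x16}; each meets A ∖ {x16}, so x IS a limit point.
Collecting: A' = {x13, x16}.


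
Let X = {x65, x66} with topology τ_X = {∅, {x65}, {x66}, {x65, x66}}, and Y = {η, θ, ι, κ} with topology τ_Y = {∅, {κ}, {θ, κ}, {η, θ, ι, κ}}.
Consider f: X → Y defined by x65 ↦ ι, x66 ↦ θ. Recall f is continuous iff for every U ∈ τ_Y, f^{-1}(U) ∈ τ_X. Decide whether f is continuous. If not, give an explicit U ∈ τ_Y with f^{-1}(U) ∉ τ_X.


f IS continuous.

Compute f^{-1}(U) for each U ∈ τ_Y:
  U = ∅: f^{-1}(U) = ∅ ∈ τ_X ✓.
  U = {κ}: f^{-1}(U) = ∅ ∈ τ_X ✓.
  U = {θ, κ}: f^{-1}(U) = {x66} ∈ τ_X ✓.
  U = {η, θ, ι, κ}: f^{-1}(U) = {x65, x66} ∈ τ_X ✓.
Every preimage lies in τ_X, so f IS continuous.


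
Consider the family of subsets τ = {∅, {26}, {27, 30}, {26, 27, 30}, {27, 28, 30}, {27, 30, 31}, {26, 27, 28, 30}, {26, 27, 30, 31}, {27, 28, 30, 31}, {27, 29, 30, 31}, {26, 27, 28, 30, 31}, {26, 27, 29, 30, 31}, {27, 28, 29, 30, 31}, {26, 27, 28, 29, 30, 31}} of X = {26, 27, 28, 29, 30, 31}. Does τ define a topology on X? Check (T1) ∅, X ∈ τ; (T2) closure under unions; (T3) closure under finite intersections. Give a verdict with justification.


τ IS a topology on X.

Axiom (T1): ∅ ∈ τ? Yes; X ∈ τ? Yes.
Axiom (T2/T3): check pairwise unions and intersections of members of τ.
All pairwise intersections and unions checked — each lies in τ. Therefore τ satisfies (T1), (T2), (T3): it IS a topology on X.


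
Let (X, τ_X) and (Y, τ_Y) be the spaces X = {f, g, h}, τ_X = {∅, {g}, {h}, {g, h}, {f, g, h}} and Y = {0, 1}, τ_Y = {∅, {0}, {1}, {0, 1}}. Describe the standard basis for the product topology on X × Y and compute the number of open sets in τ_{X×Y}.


Basis B = {∅ × ∅, {g} × {0}, {g} × {1}, {h} × {0}, {h} × {1}, {g} × {0, 1}, {g, h} × {0}, {g, h} × {1}, {h} × {0, 1}, {f, g, h} × {0}, {f, g, h} × {1}, {g, h} × {0, 1}, {f, g, h} × {0, 1}}; |τ_{X×Y}| = 25.

Enumerate products U × V with U ∈ τ_X, V ∈ τ_Y (deduplicated):
  ∅ × ∅ = {} (∅)
  {g} × {0} = {(g,0)}
  {g} × {1} = {(g,1)}
  {h} × {0} = {(h,0)}
  {h} × {1} = {(h,1)}
  {g} × {0, 1} = {(g,0), (g,1)}
  {g, h} × {0} = {(g,0), (h,0)}
  {g, h} × {1} = {(g,1), (h,1)}
  {h} × {0, 1} = {(h,0), (h,1)}
  {f, g, h} × {0} = {(f,0), (g,0), (h,0)}
  {f, g, h} × {1} = {(f,1), (g,1), (h,1)}
  {g, h} × {0, 1} = {(g,0), (g,1), (h,0), (h,1)}
  {f, g, h} × {0, 1} = {(f,0), (f,1), (g,0), (g,1), (h,0), (h,1)}
These 13 distinct sets form the basis B.
Close under arbitrary unions to get τ_{X×Y}; counting gives |τ_{X×Y}| = 25.


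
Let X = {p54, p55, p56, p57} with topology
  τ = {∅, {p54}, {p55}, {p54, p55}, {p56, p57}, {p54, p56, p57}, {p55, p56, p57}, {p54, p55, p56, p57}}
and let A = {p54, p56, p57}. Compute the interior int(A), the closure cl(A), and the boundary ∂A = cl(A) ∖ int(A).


int(A) = {p54, p56, p57}, cl(A) = {p54, p56, p57}, ∂A = ∅.

Closed sets in (X, τ) are complements of opens:
  closed(X, τ) = {∅, {p54}, {p55}, {p54, p55}, {p56, p57}, {p54, p56, p57}, {p55, p56, p57}, {p54, p55, p56, p57}}.
int(A) = ⋃ {U ∈ τ : U ⊆ A}. Opens contained in A: ∅, {p54}, {p56, p57}, {p54, p56, p57}.
Taking the union of these: int(A) = {p54, p56, p57}.
cl(A) = ⋂ {C closed : A ⊆ C}. Closed sets containing A: {p54, p56, p57}, {p54, p55, p56, p57}.
Intersecting these: cl(A) = {p54, p56, p57}.
∂A = cl(A) ∖ int(A) = {p54, p56, p57} ∖ {p54, p56, p57} = ∅.


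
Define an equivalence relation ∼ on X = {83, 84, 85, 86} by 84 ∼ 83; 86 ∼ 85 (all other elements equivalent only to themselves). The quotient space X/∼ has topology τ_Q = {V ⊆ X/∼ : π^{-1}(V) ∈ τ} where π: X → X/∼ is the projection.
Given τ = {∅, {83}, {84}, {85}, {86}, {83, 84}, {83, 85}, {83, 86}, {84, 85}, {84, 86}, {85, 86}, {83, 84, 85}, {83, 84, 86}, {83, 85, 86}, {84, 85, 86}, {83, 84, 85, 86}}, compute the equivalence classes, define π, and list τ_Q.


X/∼ = {[83=84], [85=86]}; |τ_Q| = 4.

Equivalence classes: [83=84], [85=86].
Quotient map π: X → X/∼ sends 83 ↦ [83=84], 84 ↦ [83=84], 85 ↦ [85=86], 86 ↦ [85=86].
For each subset V ⊆ X/∼, compute π^{-1}(V) ⊆ X and check whether π^{-1}(V) ∈ τ. V is open in τ_Q iff π^{-1}(V) ∈ τ.
  V = {}: π^{-1}(V) = ∅ ∈ τ ✓.
  V = {[83=84]}: π^{-1}(V) = {83, 84} ∈ τ ✓.
  V = {[85=86]}: π^{-1}(V) = {85, 86} ∈ τ ✓.
  V = {[83=84], [85=86]}: π^{-1}(V) = {83, 84, 85, 86} ∈ τ ✓.
Open sets in the quotient: τ_Q = {{}, {[83=84]}, {[85=86]}, {[83=84], [85=86]}} (4 elements).


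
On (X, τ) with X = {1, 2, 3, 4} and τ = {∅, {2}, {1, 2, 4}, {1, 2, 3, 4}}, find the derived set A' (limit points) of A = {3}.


A' = ∅

For each x ∈ X, list the open sets U ∈ τ with x ∈ U, then check whether U ∩ (A ∖ {x}) ≠ ∅ for every such U.
  x = 1: open {1, 2, 4} ∋ x has {1, 2, 4} ∩ (A ∖ {1}) = ∅, so x is NOT a limit point.
  x = 2: open {2} ∋ x has {2} ∩ (A ∖ {2}) = ∅, so x is NOT a limit point.
  x = 3: open {1, 2, 3, 4} ∋ x has {1, 2, 3, 4} ∩ (A ∖ {3}) = ∅, so x is NOT a limit point.
  x = 4: open {1, 2, 4} ∋ x has {1, 2, 4} ∩ (A ∖ {4}) = ∅, so x is NOT a limit point.
Collecting: A' = ∅.


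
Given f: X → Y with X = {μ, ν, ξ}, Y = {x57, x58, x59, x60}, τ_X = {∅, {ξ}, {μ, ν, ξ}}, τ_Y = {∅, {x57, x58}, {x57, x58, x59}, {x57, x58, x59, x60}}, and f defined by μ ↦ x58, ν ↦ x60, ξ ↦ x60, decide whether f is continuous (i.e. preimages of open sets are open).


f is NOT continuous.

Compute f^{-1}(U) for each U ∈ τ_Y:
  U = ∅: f^{-1}(U) = ∅ ∈ τ_X ✓.
  U = {x57, x58}: f^{-1}(U) = {μ} ∉ τ_X ✗.
  U = {x57, x58, x59}: f^{-1}(U) = {μ} ∉ τ_X ✗.
  U = {x57, x58, x59, x60}: f^{-1}(U) = {μ, ν, ξ} ∈ τ_X ✓.
Found U = {x57, x58} with f^{-1}(U) = {μ} not in τ_X. Therefore f is NOT continuous.


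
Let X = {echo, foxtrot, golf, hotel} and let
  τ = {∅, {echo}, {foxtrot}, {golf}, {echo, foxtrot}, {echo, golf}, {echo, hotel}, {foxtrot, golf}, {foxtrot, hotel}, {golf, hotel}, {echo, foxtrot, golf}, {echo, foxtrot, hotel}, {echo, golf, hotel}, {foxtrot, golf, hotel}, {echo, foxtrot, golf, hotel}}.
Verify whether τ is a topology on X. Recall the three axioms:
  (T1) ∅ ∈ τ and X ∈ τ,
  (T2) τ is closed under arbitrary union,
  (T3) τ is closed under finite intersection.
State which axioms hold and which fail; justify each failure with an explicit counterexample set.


τ is NOT a topology on X.

Axiom (T1): ∅ ∈ τ? Yes; X ∈ τ? Yes.
Axiom (T2/T3): check pairwise unions and intersections of members of τ.
Counterexample for (T3): {echo, hotel} ∩ {foxtrot, hotel} = {hotel} ∉ τ. Therefore τ is NOT a topology.


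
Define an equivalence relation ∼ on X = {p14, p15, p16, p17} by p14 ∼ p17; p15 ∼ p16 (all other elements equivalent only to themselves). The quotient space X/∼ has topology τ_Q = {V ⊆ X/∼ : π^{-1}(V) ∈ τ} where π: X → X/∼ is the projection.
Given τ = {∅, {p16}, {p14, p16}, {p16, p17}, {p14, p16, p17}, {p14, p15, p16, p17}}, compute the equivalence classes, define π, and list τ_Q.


X/∼ = {[p14=p17], [p15=p16]}; |τ_Q| = 2.

Equivalence classes: [p14=p17], [p15=p16].
Quotient map π: X → X/∼ sends p14 ↦ [p14=p17], p15 ↦ [p15=p16], p16 ↦ [p15=p16], p17 ↦ [p14=p17].
For each subset V ⊆ X/∼, compute π^{-1}(V) ⊆ X and check whether π^{-1}(V) ∈ τ. V is open in τ_Q iff π^{-1}(V) ∈ τ.
  V = {}: π^{-1}(V) = ∅ ∈ τ ✓.
  V = {[p14=p17]}: π^{-1}(V) = {p14, p17} ∉ τ ✗.
  V = {[p15=p16]}: π^{-1}(V) = {p15, p16} ∉ τ ✗.
  V = {[p14=p17], [p15=p16]}: π^{-1}(V) = {p14, p15, p16, p17} ∈ τ ✓.
Open sets in the quotient: τ_Q = {{}, {[p14=p17], [p15=p16]}} (2 elements).


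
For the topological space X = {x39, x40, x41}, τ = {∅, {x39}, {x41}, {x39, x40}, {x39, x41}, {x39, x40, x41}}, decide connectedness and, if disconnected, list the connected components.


(X, τ) is disconnected; components = [{x41}, {x39, x40}].

Find clopen sets (U ∈ τ with X ∖ U ∈ τ):
  U = ∅, X ∖ U = {x39, x40, x41} — both open, so U is clopen.
  U = {x41}, X ∖ U = {x39, x40} — both open, so U is clopen.
  U = {x39, x40}, X ∖ U = {x41} — both open, so U is clopen.
  U = {x39, x40, x41}, X ∖ U = ∅ — both open, so U is clopen.
Nontrivial clopen(s) exist: e.g. {x41}. So (X, τ) is disconnected.
Compute connected components by grouping points that agree on all clopens:
  component: {x41}
  component: {x39, x40}


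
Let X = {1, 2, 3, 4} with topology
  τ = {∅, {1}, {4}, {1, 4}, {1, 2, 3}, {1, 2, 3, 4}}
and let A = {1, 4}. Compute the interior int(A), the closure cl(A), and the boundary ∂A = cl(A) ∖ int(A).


int(A) = {1, 4}, cl(A) = {1, 2, 3, 4}, ∂A = {2, 3}.

Closed sets in (X, τ) are complements of opens:
  closed(X, τ) = {∅, {4}, {2, 3}, {1, 2, 3}, {2, 3, 4}, {1, 2, 3, 4}}.
int(A) = ⋃ {U ∈ τ : U ⊆ A}. Opens contained in A: ∅, {1}, {4}, {1, 4}.
Taking the union of these: int(A) = {1, 4}.
cl(A) = ⋂ {C closed : A ⊆ C}. Closed sets containing A: {1, 2, 3, 4}.
Intersecting these: cl(A) = {1, 2, 3, 4}.
∂A = cl(A) ∖ int(A) = {1, 2, 3, 4} ∖ {1, 4} = {2, 3}.


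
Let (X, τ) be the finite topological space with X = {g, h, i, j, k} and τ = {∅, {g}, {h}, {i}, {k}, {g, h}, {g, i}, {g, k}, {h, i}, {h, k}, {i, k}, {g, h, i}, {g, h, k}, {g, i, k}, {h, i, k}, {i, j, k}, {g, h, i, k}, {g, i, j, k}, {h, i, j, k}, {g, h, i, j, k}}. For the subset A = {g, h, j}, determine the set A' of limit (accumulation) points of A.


A' = ∅

For each x ∈ X, list the open sets U ∈ τ with x ∈ U, then check whether U ∩ (A ∖ {x}) ≠ ∅ for every such U.
  x = g: open {g} ∋ x has {g} ∩ (A ∖ {g}) = ∅, so x is NOT a limit point.
  x = h: open {h} ∋ x has {h} ∩ (A ∖ {h}) = ∅, so x is NOT a limit point.
  x = i: open {i} ∋ x has {i} ∩ (A ∖ {i}) = ∅, so x is NOT a limit point.
  x = j: open {i, j, k} ∋ x has {i, j, k} ∩ (A ∖ {j}) = ∅, so x is NOT a limit point.
  x = k: open {k} ∋ x has {k} ∩ (A ∖ {k}) = ∅, so x is NOT a limit point.
Collecting: A' = ∅.


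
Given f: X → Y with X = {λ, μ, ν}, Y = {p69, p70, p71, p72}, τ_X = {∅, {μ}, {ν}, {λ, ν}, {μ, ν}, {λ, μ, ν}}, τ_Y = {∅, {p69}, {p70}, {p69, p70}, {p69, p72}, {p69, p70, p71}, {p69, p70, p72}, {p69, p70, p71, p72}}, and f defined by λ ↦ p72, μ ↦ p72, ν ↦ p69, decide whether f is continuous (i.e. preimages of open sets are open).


f IS continuous.

Compute f^{-1}(U) for each U ∈ τ_Y:
  U = ∅: f^{-1}(U) = ∅ ∈ τ_X ✓.
  U = {p69}: f^{-1}(U) = {ν} ∈ τ_X ✓.
  U = {p70}: f^{-1}(U) = ∅ ∈ τ_X ✓.
  U = {p69, p70}: f^{-1}(U) = {ν} ∈ τ_X ✓.
  U = {p69, p72}: f^{-1}(U) = {λ, μ, ν} ∈ τ_X ✓.
  U = {p69, p70, p71}: f^{-1}(U) = {ν} ∈ τ_X ✓.
  U = {p69, p70, p72}: f^{-1}(U) = {λ, μ, ν} ∈ τ_X ✓.
  U = {p69, p70, p71, p72}: f^{-1}(U) = {λ, μ, ν} ∈ τ_X ✓.
Every preimage lies in τ_X, so f IS continuous.


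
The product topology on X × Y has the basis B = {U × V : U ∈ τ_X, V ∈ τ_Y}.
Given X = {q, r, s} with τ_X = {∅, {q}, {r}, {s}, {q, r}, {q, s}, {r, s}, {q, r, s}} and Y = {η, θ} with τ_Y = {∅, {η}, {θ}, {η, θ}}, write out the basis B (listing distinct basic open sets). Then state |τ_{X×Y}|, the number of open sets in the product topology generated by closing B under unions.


Basis B = {∅ × ∅, {q} × {η}, {q} × {θ}, {r} × {η}, {r} × {θ}, {s} × {η}, {s} × {θ}, {q} × {η, θ}, {q, r} × {η}, {q, s} × {η}, {q, r} × {θ}, {q, s} × {θ}, {r} × {η, θ}, {r, s} × {η}, {r, s} × {θ}, {s} × {η, θ}, {q, r, s} × {η}, {q, r, s} × {θ}, {q, r} × {η, θ}, {q, s} × {η, θ}, {r, s} × {η, θ}, {q, r, s} × {η, θ}}; |τ_{X×Y}| = 64.

Enumerate products U × V with U ∈ τ_X, V ∈ τ_Y (deduplicated):
  ∅ × ∅ = {} (∅)
  {q} × {η} = {(q,η)}
  {q} × {θ} = {(q,θ)}
  {r} × {η} = {(r,η)}
  {r} × {θ} = {(r,θ)}
  {s} × {η} = {(s,η)}
  {s} × {θ} = {(s,θ)}
  {q} × {η, θ} = {(q,η), (q,θ)}
  {q, r} × {η} = {(q,η), (r,η)}
  {q, s} × {η} = {(q,η), (s,η)}
  {q, r} × {θ} = {(q,θ), (r,θ)}
  {q, s} × {θ} = {(q,θ), (s,θ)}
  {r} × {η, θ} = {(r,η), (r,θ)}
  {r, s} × {η} = {(r,η), (s,η)}
  {r, s} × {θ} = {(r,θ), (s,θ)}
  {s} × {η, θ} = {(s,η), (s,θ)}
  {q, r, s} × {η} = {(q,η), (r,η), (s,η)}
  {q, r, s} × {θ} = {(q,θ), (r,θ), (s,θ)}
  {q, r} × {η, θ} = {(q,η), (q,θ), (r,η), (r,θ)}
  {q, s} × {η, θ} = {(q,η), (q,θ), (s,η), (s,θ)}
  {r, s} × {η, θ} = {(r,η), (r,θ), (s,η), (s,θ)}
  {q, r, s} × {η, θ} = {(q,η), (q,θ), (r,η), (r,θ), (s,η), (s,θ)}
These 22 distinct sets form the basis B.
Close under arbitrary unions to get τ_{X×Y}; counting gives |τ_{X×Y}| = 64.


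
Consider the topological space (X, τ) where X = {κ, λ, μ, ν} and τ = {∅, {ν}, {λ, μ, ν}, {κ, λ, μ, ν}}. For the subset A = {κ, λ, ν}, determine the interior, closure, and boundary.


int(A) = {ν}, cl(A) = {κ, λ, μ, ν}, ∂A = {κ, λ, μ}.

Closed sets in (X, τ) are complements of opens:
  closed(X, τ) = {∅, {κ}, {κ, λ, μ}, {κ, λ, μ, ν}}.
int(A) = ⋃ {U ∈ τ : U ⊆ A}. Opens contained in A: ∅, {ν}.
Taking the union of these: int(A) = {ν}.
cl(A) = ⋂ {C closed : A ⊆ C}. Closed sets containing A: {κ, λ, μ, ν}.
Intersecting these: cl(A) = {κ, λ, μ, ν}.
∂A = cl(A) ∖ int(A) = {κ, λ, μ, ν} ∖ {ν} = {κ, λ, μ}.


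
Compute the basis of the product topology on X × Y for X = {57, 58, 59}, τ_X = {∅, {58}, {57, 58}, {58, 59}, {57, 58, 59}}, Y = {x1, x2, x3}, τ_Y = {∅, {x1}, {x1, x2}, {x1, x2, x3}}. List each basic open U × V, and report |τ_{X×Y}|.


Basis B = {∅ × ∅, {58} × {x1}, {57, 58} × {x1}, {58} × {x1, x2}, {58, 59} × {x1}, {57, 58, 59} × {x1}, {58} × {x1, x2, x3}, {57, 58} × {x1, x2}, {58, 59} × {x1, x2}, {57, 58} × {x1, x2, x3}, {57, 58, 59} × {x1, x2}, {58, 59} × {x1, x2, x3}, {57, 58, 59} × {x1, x2, x3}}; |τ_{X×Y}| = 30.

Enumerate products U × V with U ∈ τ_X, V ∈ τ_Y (deduplicated):
  ∅ × ∅ = {} (∅)
  {58} × {x1} = {(58,x1)}
  {57, 58} × {x1} = {(57,x1), (58,x1)}
  {58} × {x1, x2} = {(58,x1), (58,x2)}
  {58, 59} × {x1} = {(58,x1), (59,x1)}
  {57, 58, 59} × {x1} = {(57,x1), (58,x1), (59,x1)}
  {58} × {x1, x2, x3} = {(58,x1), (58,x2), (58,x3)}
  {57, 58} × {x1, x2} = {(57,x1), (57,x2), (58,x1), (58,x2)}
  {58, 59} × {x1, x2} = {(58,x1), (58,x2), (59,x1), (59,x2)}
  {57, 58} × {x1, x2, x3} = {(57,x1), (57,x2), (57,x3), (58,x1), (58,x2), (58,x3)}
  {57, 58, 59} × {x1, x2} = {(57,x1), (57,x2), (58,x1), (58,x2), (59,x1), (59,x2)}
  {58, 59} × {x1, x2, x3} = {(58,x1), (58,x2), (58,x3), (59,x1), (59,x2), (59,x3)}
  {57, 58, 59} × {x1, x2, x3} = {(57,x1), (57,x2), (57,x3), (58,x1), (58,x2), (58,x3), (59,x1), (59,x2), (59,x3)}
These 13 distinct sets form the basis B.
Close under arbitrary unions to get τ_{X×Y}; counting gives |τ_{X×Y}| = 30.


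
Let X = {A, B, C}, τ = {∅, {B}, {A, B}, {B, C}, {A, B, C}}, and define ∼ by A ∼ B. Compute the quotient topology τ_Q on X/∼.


X/∼ = {[A=B], [C]}; |τ_Q| = 3.

Equivalence classes: [A=B], [C].
Quotient map π: X → X/∼ sends A ↦ [A=B], B ↦ [A=B], C ↦ [C].
For each subset V ⊆ X/∼, compute π^{-1}(V) ⊆ X and check whether π^{-1}(V) ∈ τ. V is open in τ_Q iff π^{-1}(V) ∈ τ.
  V = {}: π^{-1}(V) = ∅ ∈ τ ✓.
  V = {[A=B]}: π^{-1}(V) = {A, B} ∈ τ ✓.
  V = {[C]}: π^{-1}(V) = {C} ∉ τ ✗.
  V = {[A=B], [C]}: π^{-1}(V) = {A, B, C} ∈ τ ✓.
Open sets in the quotient: τ_Q = {{}, {[A=B]}, {[A=B], [C]}} (3 elements).


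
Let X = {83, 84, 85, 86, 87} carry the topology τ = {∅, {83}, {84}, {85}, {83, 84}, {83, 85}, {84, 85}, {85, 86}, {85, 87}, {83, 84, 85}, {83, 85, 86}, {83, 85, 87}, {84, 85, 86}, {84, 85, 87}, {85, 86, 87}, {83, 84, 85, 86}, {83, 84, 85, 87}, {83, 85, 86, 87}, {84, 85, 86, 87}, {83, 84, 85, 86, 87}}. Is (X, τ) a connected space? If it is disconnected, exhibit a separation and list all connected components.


(X, τ) is disconnected; components = [{83}, {84}, {85, 86, 87}].

Find clopen sets (U ∈ τ with X ∖ U ∈ τ):
  U = ∅, X ∖ U = {83, 84, 85, 86, 87} — both open, so U is clopen.
  U = {83}, X ∖ U = {84, 85, 86, 87} — both open, so U is clopen.
  U = {84}, X ∖ U = {83, 85, 86, 87} — both open, so U is clopen.
  U = {83, 84}, X ∖ U = {85, 86, 87} — both open, so U is clopen.
  U = {85, 86, 87}, X ∖ U = {83, 84} — both open, so U is clopen.
  U = {83, 85, 86, 87}, X ∖ U = {84} — both open, so U is clopen.
  U = {84, 85, 86, 87}, X ∖ U = {83} — both open, so U is clopen.
  U = {83, 84, 85, 86, 87}, X ∖ U = ∅ — both open, so U is clopen.
Nontrivial clopen(s) exist: e.g. {84, 85, 86, 87}. So (X, τ) is disconnected.
Compute connected components by grouping points that agree on all clopens:
  component: {83}
  component: {84}
  component: {85, 86, 87}


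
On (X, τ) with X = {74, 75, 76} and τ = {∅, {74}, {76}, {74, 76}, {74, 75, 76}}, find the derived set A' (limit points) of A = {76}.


A' = {75}

For each x ∈ X, list the open sets U ∈ τ with x ∈ U, then check whether U ∩ (A ∖ {x}) ≠ ∅ for every such U.
  x = 74: open {74} ∋ x has {74} ∩ (A ∖ {74}) = ∅, so x is NOT a limit point.
  x = 75: opens ∋ x are {74, 75, 76}; each meets A ∖ {75}, so x IS a limit point.
  x = 76: open {76} ∋ x has {76} ∩ (A ∖ {76}) = ∅, so x is NOT a limit point.
Collecting: A' = {75}.


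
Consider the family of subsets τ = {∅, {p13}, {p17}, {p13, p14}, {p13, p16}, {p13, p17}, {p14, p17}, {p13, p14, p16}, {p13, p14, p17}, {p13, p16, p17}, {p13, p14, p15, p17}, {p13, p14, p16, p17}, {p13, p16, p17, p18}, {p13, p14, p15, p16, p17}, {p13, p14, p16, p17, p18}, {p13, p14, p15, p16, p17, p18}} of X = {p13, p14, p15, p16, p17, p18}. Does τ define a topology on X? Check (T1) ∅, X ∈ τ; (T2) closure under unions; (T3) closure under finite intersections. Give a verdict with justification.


τ is NOT a topology on X.

Axiom (T1): ∅ ∈ τ? Yes; X ∈ τ? Yes.
Axiom (T2/T3): check pairwise unions and intersections of members of τ.
Counterexample for (T3): {p13, p14} ∩ {p14, p17} = {p14} ∉ τ. Therefore τ is NOT a topology.


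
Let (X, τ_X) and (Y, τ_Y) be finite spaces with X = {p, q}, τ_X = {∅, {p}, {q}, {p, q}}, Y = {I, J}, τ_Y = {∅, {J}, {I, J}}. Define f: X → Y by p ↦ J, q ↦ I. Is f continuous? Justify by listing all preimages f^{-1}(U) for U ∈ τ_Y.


f IS continuous.

Compute f^{-1}(U) for each U ∈ τ_Y:
  U = ∅: f^{-1}(U) = ∅ ∈ τ_X ✓.
  U = {J}: f^{-1}(U) = {p} ∈ τ_X ✓.
  U = {I, J}: f^{-1}(U) = {p, q} ∈ τ_X ✓.
Every preimage lies in τ_X, so f IS continuous.


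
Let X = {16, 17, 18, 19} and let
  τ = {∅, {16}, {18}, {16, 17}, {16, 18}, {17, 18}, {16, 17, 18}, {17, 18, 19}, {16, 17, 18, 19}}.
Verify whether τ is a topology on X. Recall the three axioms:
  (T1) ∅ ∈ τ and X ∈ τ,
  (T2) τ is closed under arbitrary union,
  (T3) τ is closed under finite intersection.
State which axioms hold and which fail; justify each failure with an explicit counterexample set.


τ is NOT a topology on X.

Axiom (T1): ∅ ∈ τ? Yes; X ∈ τ? Yes.
Axiom (T2/T3): check pairwise unions and intersections of members of τ.
Counterexample for (T3): {16, 17} ∩ {17, 18} = {17} ∉ τ. Therefore τ is NOT a topology.


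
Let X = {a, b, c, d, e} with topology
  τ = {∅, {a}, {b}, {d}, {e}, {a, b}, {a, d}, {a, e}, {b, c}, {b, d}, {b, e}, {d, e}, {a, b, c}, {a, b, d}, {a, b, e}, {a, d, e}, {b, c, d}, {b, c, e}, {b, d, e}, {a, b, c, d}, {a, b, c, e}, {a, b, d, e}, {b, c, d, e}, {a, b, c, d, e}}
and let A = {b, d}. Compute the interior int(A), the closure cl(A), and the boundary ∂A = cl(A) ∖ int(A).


int(A) = {b, d}, cl(A) = {b, c, d}, ∂A = {c}.

Closed sets in (X, τ) are complements of opens:
  closed(X, τ) = {∅, {a}, {c}, {d}, {e}, {a, c}, {a, d}, {a, e}, {b, c}, {c, d}, {c, e}, {d, e}, {a, b, c}, {a, c, d}, {a, c, e}, {a, d, e}, {b, c, d}, {b, c, e}, {c, d, e}, {a, b, c, d}, {a, b, c, e}, {a, c, d, e}, {b, c, d, e}, {a, b, c, d, e}}.
int(A) = ⋃ {U ∈ τ : U ⊆ A}. Opens contained in A: ∅, {b}, {d}, {b, d}.
Taking the union of these: int(A) = {b, d}.
cl(A) = ⋂ {C closed : A ⊆ C}. Closed sets containing A: {b, c, d}, {a, b, c, d}, {b, c, d, e}, {a, b, c, d, e}.
Intersecting these: cl(A) = {b, c, d}.
∂A = cl(A) ∖ int(A) = {b, c, d} ∖ {b, d} = {c}.


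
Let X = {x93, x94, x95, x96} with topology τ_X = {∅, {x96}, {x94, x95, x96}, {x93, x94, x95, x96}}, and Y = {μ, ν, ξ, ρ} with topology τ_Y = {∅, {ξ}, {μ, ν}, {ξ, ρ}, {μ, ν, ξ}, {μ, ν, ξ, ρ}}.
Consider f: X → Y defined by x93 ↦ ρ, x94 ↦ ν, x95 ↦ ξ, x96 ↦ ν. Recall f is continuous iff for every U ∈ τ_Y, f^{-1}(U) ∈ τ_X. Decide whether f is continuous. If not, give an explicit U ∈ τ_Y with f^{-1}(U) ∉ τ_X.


f is NOT continuous.

Compute f^{-1}(U) for each U ∈ τ_Y:
  U = ∅: f^{-1}(U) = ∅ ∈ τ_X ✓.
  U = {ξ}: f^{-1}(U) = {x95} ∉ τ_X ✗.
  U = {μ, ν}: f^{-1}(U) = {x94, x96} ∉ τ_X ✗.
  U = {ξ, ρ}: f^{-1}(U) = {x93, x95} ∉ τ_X ✗.
  U = {μ, ν, ξ}: f^{-1}(U) = {x94, x95, x96} ∈ τ_X ✓.
  U = {μ, ν, ξ, ρ}: f^{-1}(U) = {x93, x94, x95, x96} ∈ τ_X ✓.
Found U = {ξ} with f^{-1}(U) = {x95} not in τ_X. Therefore f is NOT continuous.


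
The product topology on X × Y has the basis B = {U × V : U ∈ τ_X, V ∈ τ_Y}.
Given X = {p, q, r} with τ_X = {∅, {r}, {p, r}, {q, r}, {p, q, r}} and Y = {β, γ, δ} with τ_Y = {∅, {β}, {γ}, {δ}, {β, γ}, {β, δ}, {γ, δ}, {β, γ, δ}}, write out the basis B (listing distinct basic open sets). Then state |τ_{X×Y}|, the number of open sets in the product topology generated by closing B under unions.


Basis B = {∅ × ∅, {r} × {β}, {r} × {γ}, {r} × {δ}, {p, r} × {β}, {p, r} × {γ}, {p, r} × {δ}, {q, r} × {β}, {q, r} × {γ}, {q, r} × {δ}, {r} × {β, γ}, {r} × {β, δ}, {r} × {γ, δ}, {p, q, r} × {β}, {p, q, r} × {γ}, {p, q, r} × {δ}, {r} × {β, γ, δ}, {p, r} × {β, γ}, {p, r} × {β, δ}, {p, r} × {γ, δ}, {q, r} × {β, γ}, {q, r} × {β, δ}, {q, r} × {γ, δ}, {p, r} × {β, γ, δ}, {p, q, r} × {β, γ}, {p, q, r} × {β, δ}, {p, q, r} × {γ, δ}, {q, r} × {β, γ, δ}, {p, q, r} × {β, γ, δ}}; |τ_{X×Y}| = 125.

Enumerate products U × V with U ∈ τ_X, V ∈ τ_Y (deduplicated):
  ∅ × ∅ = {} (∅)
  {r} × {β} = {(r,β)}
  {r} × {γ} = {(r,γ)}
  {r} × {δ} = {(r,δ)}
  {p, r} × {β} = {(p,β), (r,β)}
  {p, r} × {γ} = {(p,γ), (r,γ)}
  {p, r} × {δ} = {(p,δ), (r,δ)}
  {q, r} × {β} = {(q,β), (r,β)}
  {q, r} × {γ} = {(q,γ), (r,γ)}
  {q, r} × {δ} = {(q,δ), (r,δ)}
  {r} × {β, γ} = {(r,β), (r,γ)}
  {r} × {β, δ} = {(r,β), (r,δ)}
  {r} × {γ, δ} = {(r,γ), (r,δ)}
  {p, q, r} × {β} = {(p,β), (q,β), (r,β)}
  {p, q, r} × {γ} = {(p,γ), (q,γ), (r,γ)}
  {p, q, r} × {δ} = {(p,δ), (q,δ), (r,δ)}
  {r} × {β, γ, δ} = {(r,β), (r,γ), (r,δ)}
  {p, r} × {β, γ} = {(p,β), (p,γ), (r,β), (r,γ)}
  {p, r} × {β, δ} = {(p,β), (p,δ), (r,β), (r,δ)}
  {p, r} × {γ, δ} = {(p,γ), (p,δ), (r,γ), (r,δ)}
  {q, r} × {β, γ} = {(q,β), (q,γ), (r,β), (r,γ)}
  {q, r} × {β, δ} = {(q,β), (q,δ), (r,β), (r,δ)}
  {q, r} × {γ, δ} = {(q,γ), (q,δ), (r,γ), (r,δ)}
  {p, r} × {β, γ, δ} = {(p,β), (p,γ), (p,δ), (r,β), (r,γ), (r,δ)}
  {p, q, r} × {β, γ} = {(p,β), (p,γ), (q,β), (q,γ), (r,β), (r,γ)}
  {p, q, r} × {β, δ} = {(p,β), (p,δ), (q,β), (q,δ), (r,β), (r,δ)}
  {p, q, r} × {γ, δ} = {(p,γ), (p,δ), (q,γ), (q,δ), (r,γ), (r,δ)}
  {q, r} × {β, γ, δ} = {(q,β), (q,γ), (q,δ), (r,β), (r,γ), (r,δ)}
  {p, q, r} × {β, γ, δ} = {(p,β), (p,γ), (p,δ), (q,β), (q,γ), (q,δ), (r,β), (r,γ), (r,δ)}
These 29 distinct sets form the basis B.
Close under arbitrary unions to get τ_{X×Y}; counting gives |τ_{X×Y}| = 125.


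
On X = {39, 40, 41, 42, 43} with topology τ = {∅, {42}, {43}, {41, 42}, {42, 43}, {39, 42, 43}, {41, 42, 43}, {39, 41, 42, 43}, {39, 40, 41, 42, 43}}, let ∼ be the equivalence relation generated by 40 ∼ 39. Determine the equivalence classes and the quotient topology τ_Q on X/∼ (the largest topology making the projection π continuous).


X/∼ = {[39=40], [41], [42], [43]}; |τ_Q| = 7.

Equivalence classes: [39=40], [41], [42], [43].
Quotient map π: X → X/∼ sends 39 ↦ [39=40], 40 ↦ [39=40], 41 ↦ [41], 42 ↦ [42], 43 ↦ [43].
For each subset V ⊆ X/∼, compute π^{-1}(V) ⊆ X and check whether π^{-1}(V) ∈ τ. V is open in τ_Q iff π^{-1}(V) ∈ τ.
  V = {}: π^{-1}(V) = ∅ ∈ τ ✓.
  V = {[39=40]}: π^{-1}(V) = {39, 40} ∉ τ ✗.
  V = {[41]}: π^{-1}(V) = {41} ∉ τ ✗.
  V = {[39=40], [41]}: π^{-1}(V) = {39, 40, 41} ∉ τ ✗.
  V = {[42]}: π^{-1}(V) = {42} ∈ τ ✓.
  V = {[39=40], [42]}: π^{-1}(V) = {39, 40, 42} ∉ τ ✗.
  V = {[41], [42]}: π^{-1}(V) = {41, 42} ∈ τ ✓.
  V = {[39=40], [41], [42]}: π^{-1}(V) = {39, 40, 41, 42} ∉ τ ✗.
  V = {[43]}: π^{-1}(V) = {43} ∈ τ ✓.
  V = {[39=40], [43]}: π^{-1}(V) = {39, 40, 43} ∉ τ ✗.
  V = {[41], [43]}: π^{-1}(V) = {41, 43} ∉ τ ✗.
  V = {[39=40], [41], [43]}: π^{-1}(V) = {39, 40, 41, 43} ∉ τ ✗.
  V = {[42], [43]}: π^{-1}(V) = {42, 43} ∈ τ ✓.
  V = {[39=40], [42], [43]}: π^{-1}(V) = {39, 40, 42, 43} ∉ τ ✗.
  V = {[41], [42], [43]}: π^{-1}(V) = {41, 42, 43} ∈ τ ✓.
  V = {[39=40], [41], [42], [43]}: π^{-1}(V) = {39, 40, 41, 42, 43} ∈ τ ✓.
Open sets in the quotient: τ_Q = {{}, {[42]}, {[41], [42]}, {[43]}, {[42], [43]}, {[41], [42], [43]}, {[39=40], [41], [42], [43]}} (7 elements).


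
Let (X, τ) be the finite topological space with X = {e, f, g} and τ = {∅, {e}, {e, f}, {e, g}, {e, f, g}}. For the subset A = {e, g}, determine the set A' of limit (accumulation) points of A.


A' = {f, g}

For each x ∈ X, list the open sets U ∈ τ with x ∈ U, then check whether U ∩ (A ∖ {x}) ≠ ∅ for every such U.
  x = e: open {e} ∋ x has {e} ∩ (A ∖ {e}) = ∅, so x is NOT a limit point.
  x = f: opens ∋ x are {e, f}, {e, f, g}; each meets A ∖ {f}, so x IS a limit point.
  x = g: opens ∋ x are {e, g}, {e, f, g}; each meets A ∖ {g}, so x IS a limit point.
Collecting: A' = {f, g}.


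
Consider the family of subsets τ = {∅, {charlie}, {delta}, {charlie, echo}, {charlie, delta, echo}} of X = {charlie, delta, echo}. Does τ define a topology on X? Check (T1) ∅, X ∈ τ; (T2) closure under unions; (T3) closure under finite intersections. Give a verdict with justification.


τ is NOT a topology on X.

Axiom (T1): ∅ ∈ τ? Yes; X ∈ τ? Yes.
Axiom (T2/T3): check pairwise unions and intersections of members of τ.
Counterexample for (T2): {charlie} ∪ {delta} = {charlie, delta} ∉ τ. Therefore τ is NOT a topology.


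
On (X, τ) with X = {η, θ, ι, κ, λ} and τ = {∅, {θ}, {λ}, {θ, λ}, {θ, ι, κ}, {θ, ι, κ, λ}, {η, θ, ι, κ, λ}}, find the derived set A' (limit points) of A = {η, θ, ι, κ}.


A' = {η, ι, κ}

For each x ∈ X, list the open sets U ∈ τ with x ∈ U, then check whether U ∩ (A ∖ {x}) ≠ ∅ for every such U.
  x = η: opens ∋ x are {η, θ, ι, κ, λ}; each meets A ∖ {η}, so x IS a limit point.
  x = θ: open {θ} ∋ x has {θ} ∩ (A ∖ {θ}) = ∅, so x is NOT a limit point.
  x = ι: opens ∋ x are {θ, ι, κ}, {θ, ι, κ, λ}, {η, θ, ι, κ, λ}; each meets A ∖ {ι}, so x IS a limit point.
  x = κ: opens ∋ x are {θ, ι, κ}, {θ, ι, κ, λ}, {η, θ, ι, κ, λ}; each meets A ∖ {κ}, so x IS a limit point.
  x = λ: open {λ} ∋ x has {λ} ∩ (A ∖ {λ}) = ∅, so x is NOT a limit point.
Collecting: A' = {η, ι, κ}.


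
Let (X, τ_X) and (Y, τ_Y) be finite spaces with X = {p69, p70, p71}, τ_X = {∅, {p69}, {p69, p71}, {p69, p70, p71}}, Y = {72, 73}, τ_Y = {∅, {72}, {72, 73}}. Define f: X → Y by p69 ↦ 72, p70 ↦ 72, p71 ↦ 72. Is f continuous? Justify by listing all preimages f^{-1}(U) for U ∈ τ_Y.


f IS continuous.

Compute f^{-1}(U) for each U ∈ τ_Y:
  U = ∅: f^{-1}(U) = ∅ ∈ τ_X ✓.
  U = {72}: f^{-1}(U) = {p69, p70, p71} ∈ τ_X ✓.
  U = {72, 73}: f^{-1}(U) = {p69, p70, p71} ∈ τ_X ✓.
Every preimage lies in τ_X, so f IS continuous.


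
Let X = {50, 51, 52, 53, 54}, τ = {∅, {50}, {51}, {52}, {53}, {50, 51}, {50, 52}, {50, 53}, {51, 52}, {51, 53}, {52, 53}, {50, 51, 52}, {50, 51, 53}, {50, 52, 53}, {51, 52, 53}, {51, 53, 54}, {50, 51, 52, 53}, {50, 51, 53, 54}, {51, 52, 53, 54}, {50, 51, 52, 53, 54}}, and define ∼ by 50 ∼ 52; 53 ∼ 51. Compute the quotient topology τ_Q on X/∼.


X/∼ = {[50=52], [51=53], [54]}; |τ_Q| = 6.

Equivalence classes: [50=52], [51=53], [54].
Quotient map π: X → X/∼ sends 50 ↦ [50=52], 51 ↦ [51=53], 52 ↦ [50=52], 53 ↦ [51=53], 54 ↦ [54].
For each subset V ⊆ X/∼, compute π^{-1}(V) ⊆ X and check whether π^{-1}(V) ∈ τ. V is open in τ_Q iff π^{-1}(V) ∈ τ.
  V = {}: π^{-1}(V) = ∅ ∈ τ ✓.
  V = {[50=52]}: π^{-1}(V) = {50, 52} ∈ τ ✓.
  V = {[51=53]}: π^{-1}(V) = {51, 53} ∈ τ ✓.
  V = {[50=52], [51=53]}: π^{-1}(V) = {50, 51, 52, 53} ∈ τ ✓.
  V = {[54]}: π^{-1}(V) = {54} ∉ τ ✗.
  V = {[50=52], [54]}: π^{-1}(V) = {50, 52, 54} ∉ τ ✗.
  V = {[51=53], [54]}: π^{-1}(V) = {51, 53, 54} ∈ τ ✓.
  V = {[50=52], [51=53], [54]}: π^{-1}(V) = {50, 51, 52, 53, 54} ∈ τ ✓.
Open sets in the quotient: τ_Q = {{}, {[50=52]}, {[51=53]}, {[50=52], [51=53]}, {[51=53], [54]}, {[50=52], [51=53], [54]}} (6 elements).


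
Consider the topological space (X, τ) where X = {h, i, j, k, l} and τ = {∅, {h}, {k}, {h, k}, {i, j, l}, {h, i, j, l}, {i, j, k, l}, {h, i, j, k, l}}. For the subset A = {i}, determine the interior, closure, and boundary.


int(A) = ∅, cl(A) = {i, j, l}, ∂A = {i, j, l}.

Closed sets in (X, τ) are complements of opens:
  closed(X, τ) = {∅, {h}, {k}, {h, k}, {i, j, l}, {h, i, j, l}, {i, j, k, l}, {h, i, j, k, l}}.
int(A) = ⋃ {U ∈ τ : U ⊆ A}. Opens contained in A: ∅.
Taking the union of these: int(A) = ∅.
cl(A) = ⋂ {C closed : A ⊆ C}. Closed sets containing A: {i, j, l}, {h, i, j, l}, {i, j, k, l}, {h, i, j, k, l}.
Intersecting these: cl(A) = {i, j, l}.
∂A = cl(A) ∖ int(A) = {i, j, l} ∖ ∅ = {i, j, l}.
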